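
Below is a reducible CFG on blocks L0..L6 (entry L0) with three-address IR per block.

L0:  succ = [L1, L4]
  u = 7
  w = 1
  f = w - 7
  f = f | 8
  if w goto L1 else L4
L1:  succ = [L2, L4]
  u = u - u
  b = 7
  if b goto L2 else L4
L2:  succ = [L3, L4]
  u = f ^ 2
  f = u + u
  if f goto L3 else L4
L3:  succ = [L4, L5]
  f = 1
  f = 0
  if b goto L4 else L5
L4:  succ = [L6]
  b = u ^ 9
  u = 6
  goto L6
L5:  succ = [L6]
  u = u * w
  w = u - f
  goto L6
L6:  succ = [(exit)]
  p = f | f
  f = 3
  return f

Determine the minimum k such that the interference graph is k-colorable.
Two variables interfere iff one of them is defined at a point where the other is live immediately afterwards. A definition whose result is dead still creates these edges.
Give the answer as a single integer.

Per-block:
  L0 def {f,u,w} use ∅
  L1 def {b,u} use {u}
  L2 def {f,u} use {f}
  L3 def {f} use {b}
  L4 def {b,u} use {u}
  L5 def {u,w} use {f,u,w}
  L6 def {f,p} use {f}

Live sets:
  live L0: ∅→{f,u,w}
  live L1: {f,u,w}→{b,f,u,w}
  live L2: {b,f,w}→{b,f,u,w}
  live L3: {b,u,w}→{f,u,w}
  live L4: {f,u}→{f}
  live L5: {f,u,w}→{f}
  live L6: {f}→∅

Interfere edges:
  b: {f,u,w}
  f: {b,u,w}
  p: ∅
  u: {b,f,w}
  w: {b,f,u}

Colouring:
  clique {b,f,u,w} ⇒ need ≥ 4
  4-colouring: r0={b,p}  r1={f}  r2={u}  r3={w}
  χ = 4

Answer: 4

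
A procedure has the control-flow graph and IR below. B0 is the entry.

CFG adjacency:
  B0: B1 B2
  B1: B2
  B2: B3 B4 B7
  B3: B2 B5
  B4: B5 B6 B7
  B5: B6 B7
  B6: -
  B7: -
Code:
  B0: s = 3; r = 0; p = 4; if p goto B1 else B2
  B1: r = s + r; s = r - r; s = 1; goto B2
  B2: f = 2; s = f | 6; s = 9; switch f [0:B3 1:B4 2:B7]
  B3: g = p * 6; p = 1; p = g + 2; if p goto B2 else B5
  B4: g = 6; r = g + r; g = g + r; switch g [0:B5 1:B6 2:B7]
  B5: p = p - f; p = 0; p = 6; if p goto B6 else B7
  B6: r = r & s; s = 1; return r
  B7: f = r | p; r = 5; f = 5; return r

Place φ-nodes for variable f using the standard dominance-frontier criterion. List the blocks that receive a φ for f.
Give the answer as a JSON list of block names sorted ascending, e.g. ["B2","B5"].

Answer: ["B2"]

Analysis:
idom tree: B1←B0 B2←B0 B3←B2 B4←B2 B5←B2 B6←B2 B7←B2
Dom at joins:
  B2: preds {B0,B1,B3}: {B0} ∩ {B0,B1} ∩ {B0,B2,B3} = {B0}; idom=B0
  B5: preds {B3,B4}: {B0,B2,B3} ∩ {B0,B2,B4} = {B0,B2}; idom=B2
  B6: preds {B4,B5}: {B0,B2,B4} ∩ {B0,B2,B5} = {B0,B2}; idom=B2
  B7: preds {B2,B4,B5}: {B0,B2} ∩ {B0,B2,B4} ∩ {B0,B2,B5} = {B0,B2}; idom=B2

DF walk-up:
  B2←B0: walk · to B0
  B2←B1: walk B1 to B0
  B2←B3: walk B3→B2 to B0
  B5←B3: walk B3 to B2
  B5←B4: walk B4 to B2
  B6←B4: walk B4 to B2
  B6←B5: walk B5 to B2
  B7←B2: walk · to B2
  B7←B4: walk B4 to B2
  B7←B5: walk B5 to B2
  B0 → ∅
  B1 → {B2}
  B2 → {B2}
  B3 → {B2,B5}
  B4 → {B5,B6,B7}
  B5 → {B6,B7}
  B6 → ∅
  B7 → ∅

φ for f: defs {B2,B7}
  DF⁺ = {B2}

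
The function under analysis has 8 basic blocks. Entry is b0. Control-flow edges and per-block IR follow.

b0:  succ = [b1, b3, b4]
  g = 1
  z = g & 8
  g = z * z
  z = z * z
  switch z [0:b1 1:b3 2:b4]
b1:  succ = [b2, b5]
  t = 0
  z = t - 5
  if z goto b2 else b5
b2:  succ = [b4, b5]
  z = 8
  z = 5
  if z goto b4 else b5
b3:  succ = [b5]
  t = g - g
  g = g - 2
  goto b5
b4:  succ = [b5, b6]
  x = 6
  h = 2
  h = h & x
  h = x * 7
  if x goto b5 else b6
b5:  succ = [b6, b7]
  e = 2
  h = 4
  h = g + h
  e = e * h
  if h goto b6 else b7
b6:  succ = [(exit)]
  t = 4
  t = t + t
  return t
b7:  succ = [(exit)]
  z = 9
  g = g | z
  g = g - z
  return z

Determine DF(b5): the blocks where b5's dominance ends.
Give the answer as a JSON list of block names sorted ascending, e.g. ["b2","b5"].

Answer: ["b6"]

Analysis:
idom tree: b1←b0 b2←b1 b3←b0 b4←b0 b5←b0 b6←b0 b7←b5
Join-block Dom:
  b4: preds {b0,b2}: {b0} ∩ {b0,b1,b2} = {b0}; idom=b0
  b5: preds {b1,b2,b3,b4}: {b0,b1} ∩ {b0,b1,b2} ∩ {b0,b3} ∩ {b0,b4} = {b0}; idom=b0
  b6: preds {b4,b5}: {b0,b4} ∩ {b0,b5} = {b0}; idom=b0

Frontier:
  join b4 pred b0: · stop@b0
  join b4 pred b2: b2→b1 stop@b0
  join b5 pred b1: b1 stop@b0
  join b5 pred b2: b2→b1 stop@b0
  join b5 pred b3: b3 stop@b0
  join b5 pred b4: b4 stop@b0
  join b6 pred b4: b4 stop@b0
  join b6 pred b5: b5 stop@b0
  DF(b0)=∅
  DF(b1)={b4,b5}
  DF(b2)={b4,b5}
  DF(b3)={b5}
  DF(b4)={b5,b6}
  DF(b5)={b6}
  DF(b6)=∅
  DF(b7)=∅

DF(b5) = ["b6"]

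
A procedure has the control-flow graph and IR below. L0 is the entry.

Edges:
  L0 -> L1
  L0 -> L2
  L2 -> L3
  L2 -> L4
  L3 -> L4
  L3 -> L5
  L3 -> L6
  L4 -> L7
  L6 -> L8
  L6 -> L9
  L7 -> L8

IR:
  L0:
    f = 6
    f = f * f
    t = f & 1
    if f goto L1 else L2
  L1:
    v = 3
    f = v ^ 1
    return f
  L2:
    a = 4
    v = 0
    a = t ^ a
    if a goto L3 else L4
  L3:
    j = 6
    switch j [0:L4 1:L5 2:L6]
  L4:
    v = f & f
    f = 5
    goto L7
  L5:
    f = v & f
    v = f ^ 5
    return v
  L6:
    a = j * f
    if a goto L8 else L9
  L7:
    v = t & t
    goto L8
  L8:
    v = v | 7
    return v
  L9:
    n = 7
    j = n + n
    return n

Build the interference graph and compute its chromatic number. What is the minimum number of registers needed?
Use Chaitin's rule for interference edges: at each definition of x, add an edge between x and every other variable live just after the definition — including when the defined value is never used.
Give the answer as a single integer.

Per-block:
  L0: {f,t} / ∅
  L1: {f,v} / ∅
  L2: {a,v} / {t}
  L3: {j} / ∅
  L4: {f,v} / {f}
  L5: {f,v} / {f,v}
  L6: {a} / {f,j}
  L7: {v} / {t}
  L8: {v} / {v}
  L9: {j,n} / ∅

Live sets:
  live L0: ∅→{f,t}
  live L1: ∅→∅
  live L2: {f,t}→{f,t,v}
  live L3: {f,t,v}→{f,j,t,v}
  live L4: {f,t}→{t}
  live L5: {f,v}→∅
  live L6: {f,j,v}→{v}
  live L7: {t}→{v}
  live L8: {v}→∅
  live L9: ∅→∅

Interfere edges:
  a — {f,t,v}
  f — {a,j,t,v}
  j — {f,n,t,v}
  n — {j}
  t — {a,f,j,v}
  v — {a,f,j,t}

Registers:
  clique {a,f,t,v} ⇒ need ≥ 4
  4-colouring: R0={f,n}  R1={a,j}  R2={t}  R3={v}
  χ = 4

Answer: 4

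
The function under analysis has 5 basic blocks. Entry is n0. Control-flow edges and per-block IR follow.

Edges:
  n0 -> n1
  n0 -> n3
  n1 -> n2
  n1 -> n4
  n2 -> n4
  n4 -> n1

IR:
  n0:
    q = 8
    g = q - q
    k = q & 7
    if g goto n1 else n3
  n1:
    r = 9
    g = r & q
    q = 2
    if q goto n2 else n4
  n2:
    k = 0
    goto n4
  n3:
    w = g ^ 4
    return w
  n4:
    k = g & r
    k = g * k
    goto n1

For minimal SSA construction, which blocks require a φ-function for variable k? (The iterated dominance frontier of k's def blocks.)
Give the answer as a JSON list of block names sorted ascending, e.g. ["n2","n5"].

idom tree: n1←n0 n2←n1 n3←n0 n4←n1
Dom∩ at merges:
  n1: preds {n0,n4}: {n0} ∩ {n0,n1,n4} = {n0}; idom=n0
  n4: preds {n1,n2}: {n0,n1} ∩ {n0,n1,n2} = {n0,n1}; idom=n1

DF walk-up:
  join n1 pred n0: · stop@n0
  join n1 pred n4: n4→n1 stop@n0
  join n4 pred n1: · stop@n1
  join n4 pred n2: n2 stop@n1
  n0: DF=∅
  n1: DF={n1}
  n2: DF={n4}
  n3: DF=∅
  n4: DF={n1}

φ for k: defs {n0,n2,n4}
  DF⁺ = {n1,n4}

Answer: ["n1", "n4"]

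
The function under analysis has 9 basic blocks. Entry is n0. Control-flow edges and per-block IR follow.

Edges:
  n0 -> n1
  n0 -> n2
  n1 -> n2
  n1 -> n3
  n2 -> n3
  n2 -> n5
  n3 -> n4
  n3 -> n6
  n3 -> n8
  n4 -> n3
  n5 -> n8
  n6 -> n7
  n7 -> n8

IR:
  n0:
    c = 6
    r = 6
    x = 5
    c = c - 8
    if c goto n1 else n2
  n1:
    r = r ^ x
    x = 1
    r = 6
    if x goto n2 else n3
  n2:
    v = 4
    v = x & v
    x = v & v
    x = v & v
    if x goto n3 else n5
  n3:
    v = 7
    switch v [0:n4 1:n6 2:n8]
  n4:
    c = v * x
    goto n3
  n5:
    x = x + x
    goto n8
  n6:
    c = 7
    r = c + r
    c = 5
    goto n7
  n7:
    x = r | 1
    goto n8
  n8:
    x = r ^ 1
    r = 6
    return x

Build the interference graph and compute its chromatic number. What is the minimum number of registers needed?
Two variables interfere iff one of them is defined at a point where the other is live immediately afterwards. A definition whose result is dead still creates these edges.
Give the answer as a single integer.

Per-block:
  n0 def {c,r,x} use ∅
  n1 def {r,x} use {r,x}
  n2 def {v,x} use {x}
  n3 def {v} use ∅
  n4 def {c} use {v,x}
  n5 def {x} use {x}
  n6 def {c,r} use {r}
  n7 def {x} use {r}
  n8 def {r,x} use {r}

Liveness:
  live n0: ∅→{r,x}
  live n1: {r,x}→{r,x}
  live n2: {r,x}→{r,x}
  live n3: {r,x}→{r,v,x}
  live n4: {r,v,x}→{r,x}
  live n5: {r,x}→{r}
  live n6: {r}→{r}
  live n7: {r}→{r}
  live n8: {r}→∅

Conflict graph:
  c↔{r,x}
  r↔{c,v,x}
  v↔{r,x}
  x↔{c,r,v}

Registers:
  {c,r,x} pairwise interfere (3-clique) ⇒ χ ≥ 3
  assign c→R2 r→R0 v→R2 x→R1 — no edge inside a register ⇒ χ ≤ 3
  χ = 3

Answer: 3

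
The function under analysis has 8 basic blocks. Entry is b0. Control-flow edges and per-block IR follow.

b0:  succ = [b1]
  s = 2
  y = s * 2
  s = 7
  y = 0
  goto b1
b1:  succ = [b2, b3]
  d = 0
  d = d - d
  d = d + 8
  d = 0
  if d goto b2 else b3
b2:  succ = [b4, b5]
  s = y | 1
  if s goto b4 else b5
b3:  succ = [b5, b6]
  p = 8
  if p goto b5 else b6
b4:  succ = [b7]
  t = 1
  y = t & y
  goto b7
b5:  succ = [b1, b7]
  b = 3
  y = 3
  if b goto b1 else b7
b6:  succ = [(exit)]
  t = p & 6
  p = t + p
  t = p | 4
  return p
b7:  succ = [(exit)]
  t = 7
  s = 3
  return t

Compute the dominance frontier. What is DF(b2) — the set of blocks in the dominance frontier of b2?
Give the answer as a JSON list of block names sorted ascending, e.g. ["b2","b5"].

idom tree: b1←b0 b2←b1 b3←b1 b4←b2 b5←b1 b6←b3 b7←b1
Join-block Dom:
  b1: preds {b0,b5}: {b0} ∩ {b0,b1,b5} = {b0}; idom=b0
  b5: preds {b2,b3}: {b0,b1,b2} ∩ {b0,b1,b3} = {b0,b1}; idom=b1
  b7: preds {b4,b5}: {b0,b1,b2,b4} ∩ {b0,b1,b5} = {b0,b1}; idom=b1

Frontier:
  b1←b0: walk · to b0
  b1←b5: walk b5→b1 to b0
  b5←b2: walk b2 to b1
  b5←b3: walk b3 to b1
  b7←b4: walk b4→b2 to b1
  b7←b5: walk b5 to b1
  b0 → ∅
  b1 → {b1}
  b2 → {b5,b7}
  b3 → {b5}
  b4 → {b7}
  b5 → {b1,b7}
  b6 → ∅
  b7 → ∅

DF(b2) = ["b5", "b7"]

Answer: ["b5", "b7"]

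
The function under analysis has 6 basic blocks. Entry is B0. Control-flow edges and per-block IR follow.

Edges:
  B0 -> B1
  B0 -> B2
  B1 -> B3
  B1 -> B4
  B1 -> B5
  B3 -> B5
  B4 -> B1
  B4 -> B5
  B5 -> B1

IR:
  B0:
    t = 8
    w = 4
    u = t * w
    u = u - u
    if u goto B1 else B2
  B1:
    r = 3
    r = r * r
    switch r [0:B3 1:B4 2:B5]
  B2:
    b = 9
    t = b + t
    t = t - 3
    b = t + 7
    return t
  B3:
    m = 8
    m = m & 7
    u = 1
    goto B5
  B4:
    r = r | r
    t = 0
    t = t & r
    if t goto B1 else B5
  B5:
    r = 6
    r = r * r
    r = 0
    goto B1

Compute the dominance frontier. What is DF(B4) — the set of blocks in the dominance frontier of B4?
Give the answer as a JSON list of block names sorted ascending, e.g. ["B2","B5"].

idom tree: B1←B0 B2←B0 B3←B1 B4←B1 B5←B1
Join-block Dom:
  B1: preds {B0,B4,B5}: {B0} ∩ {B0,B1,B4} ∩ {B0,B1,B5} = {B0}; idom=B0
  B5: preds {B1,B3,B4}: {B0,B1} ∩ {B0,B1,B3} ∩ {B0,B1,B4} = {B0,B1}; idom=B1

DF walk-up:
  join B1 pred B0: · stop@B0
  join B1 pred B4: B4→B1 stop@B0
  join B1 pred B5: B5→B1 stop@B0
  join B5 pred B1: · stop@B1
  join B5 pred B3: B3 stop@B1
  join B5 pred B4: B4 stop@B1
  DF(B0)=∅
  DF(B1)={B1}
  DF(B2)=∅
  DF(B3)={B5}
  DF(B4)={B1,B5}
  DF(B5)={B1}

DF(B4) = ["B1", "B5"]

Answer: ["B1", "B5"]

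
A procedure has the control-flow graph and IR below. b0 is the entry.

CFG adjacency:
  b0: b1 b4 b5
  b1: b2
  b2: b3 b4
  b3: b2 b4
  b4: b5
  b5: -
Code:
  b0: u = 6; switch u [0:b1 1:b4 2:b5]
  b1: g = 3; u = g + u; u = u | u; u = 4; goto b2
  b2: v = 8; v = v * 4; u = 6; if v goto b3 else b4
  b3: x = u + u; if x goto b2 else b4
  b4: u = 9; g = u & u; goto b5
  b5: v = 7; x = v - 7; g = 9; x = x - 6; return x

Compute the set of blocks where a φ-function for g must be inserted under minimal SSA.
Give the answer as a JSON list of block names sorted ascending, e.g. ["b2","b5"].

idom tree: b1←b0 b2←b1 b3←b2 b4←b0 b5←b0
Join-block Dom:
  b2: preds {b1,b3}: {b0,b1} ∩ {b0,b1,b2,b3} = {b0,b1}; idom=b1
  b4: preds {b0,b2,b3}: {b0} ∩ {b0,b1,b2} ∩ {b0,b1,b2,b3} = {b0}; idom=b0
  b5: preds {b0,b4}: {b0} ∩ {b0,b4} = {b0}; idom=b0

DF walk-up:
  b2←b1: walk · to b1
  b2←b3: walk b3→b2 to b1
  b4←b0: walk · to b0
  b4←b2: walk b2→b1 to b0
  b4←b3: walk b3→b2→b1 to b0
  b5←b0: walk · to b0
  b5←b4: walk b4 to b0
  b0: DF=∅
  b1: DF={b4}
  b2: DF={b2,b4}
  b3: DF={b2,b4}
  b4: DF={b5}
  b5: DF=∅

φ for g: defs {b1,b4,b5}
  DF⁺ = {b4,b5}

Answer: ["b4", "b5"]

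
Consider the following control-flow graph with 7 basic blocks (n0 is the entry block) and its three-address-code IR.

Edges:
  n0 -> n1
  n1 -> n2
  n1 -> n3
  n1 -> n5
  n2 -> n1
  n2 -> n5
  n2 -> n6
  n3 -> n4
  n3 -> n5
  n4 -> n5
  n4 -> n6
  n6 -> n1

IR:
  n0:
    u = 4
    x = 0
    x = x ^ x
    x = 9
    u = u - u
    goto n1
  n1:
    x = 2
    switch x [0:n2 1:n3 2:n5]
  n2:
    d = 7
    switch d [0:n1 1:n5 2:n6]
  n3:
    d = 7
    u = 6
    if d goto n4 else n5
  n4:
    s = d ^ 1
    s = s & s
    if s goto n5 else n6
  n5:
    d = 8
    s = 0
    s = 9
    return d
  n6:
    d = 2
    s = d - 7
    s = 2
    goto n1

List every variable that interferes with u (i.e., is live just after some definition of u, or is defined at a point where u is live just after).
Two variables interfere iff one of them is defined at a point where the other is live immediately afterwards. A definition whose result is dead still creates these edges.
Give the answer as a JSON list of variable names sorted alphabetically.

Answer: ["d", "x"]

Derivation:
def/use:
  n0: {u,x} / ∅
  n1: {x} / ∅
  n2: {d} / ∅
  n3: {d,u} / ∅
  n4: {s} / {d}
  n5: {d,s} / ∅
  n6: {d,s} / ∅

Backward fixpoint:
  n0: in=∅ out=∅
  n1: in=∅ out=∅
  n2: in=∅ out=∅
  n3: in=∅ out={d}
  n4: in={d} out=∅
  n5: in=∅ out=∅
  n6: in=∅ out=∅

Interference:
  d — {s,u}
  s — {d}
  u — {d,x}
  x — {u}

N(u) = ["d", "x"]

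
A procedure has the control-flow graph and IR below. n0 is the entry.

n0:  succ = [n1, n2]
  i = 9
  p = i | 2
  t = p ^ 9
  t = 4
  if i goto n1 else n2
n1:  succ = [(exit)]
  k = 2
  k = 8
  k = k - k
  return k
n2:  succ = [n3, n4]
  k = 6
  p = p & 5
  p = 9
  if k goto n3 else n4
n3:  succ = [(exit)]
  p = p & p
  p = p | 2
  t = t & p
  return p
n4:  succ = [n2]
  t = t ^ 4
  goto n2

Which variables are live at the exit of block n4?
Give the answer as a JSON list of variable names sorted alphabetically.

Answer: ["p", "t"]

Analysis:
def/use:
  n0 def {i,p,t} use ∅
  n1 def {k} use ∅
  n2 def {k,p} use {p}
  n3 def {p,t} use {p,t}
  n4 def {t} use {t}

Live sets:
  n0: in=∅ out={p,t}
  n1: in=∅ out=∅
  n2: in={p,t} out={p,t}
  n3: in={p,t} out=∅
  n4: in={p,t} out={p,t}

live-out(n4) = ["p", "t"]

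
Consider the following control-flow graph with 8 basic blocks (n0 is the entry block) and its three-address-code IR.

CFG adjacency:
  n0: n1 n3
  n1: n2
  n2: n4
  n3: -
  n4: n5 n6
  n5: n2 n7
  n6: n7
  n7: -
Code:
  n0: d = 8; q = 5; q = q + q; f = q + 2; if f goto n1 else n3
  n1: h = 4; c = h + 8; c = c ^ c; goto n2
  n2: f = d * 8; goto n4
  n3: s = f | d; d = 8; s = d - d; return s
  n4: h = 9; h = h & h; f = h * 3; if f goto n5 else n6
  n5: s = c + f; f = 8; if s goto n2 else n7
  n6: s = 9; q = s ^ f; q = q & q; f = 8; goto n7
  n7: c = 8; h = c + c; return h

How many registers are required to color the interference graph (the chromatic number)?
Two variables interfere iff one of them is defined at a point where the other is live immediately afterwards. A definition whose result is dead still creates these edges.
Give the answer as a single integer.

Answer: 4

Working:
def/use:
  n0: {d,f,q} / ∅
  n1: {c,h} / ∅
  n2: {f} / {d}
  n3: {d,s} / {d,f}
  n4: {f,h} / ∅
  n5: {f,s} / {c,f}
  n6: {f,q,s} / {f}
  n7: {c,h} / ∅

Live sets:
  n0 li=∅ lo={d,f}
  n1 li={d} lo={c,d}
  n2 li={c,d} lo={c,d}
  n3 li={d,f} lo=∅
  n4 li={c,d} lo={c,d,f}
  n5 li={c,d,f} lo={c,d}
  n6 li={f} lo=∅
  n7 li=∅ lo=∅

Interfere edges:
  c↔{d,f,h,s}
  d↔{c,f,h,q,s}
  f↔{c,d,s}
  h↔{c,d}
  q↔{d}
  s↔{c,d,f}

Registers:
  lower bound: {c,d,f,s} mutually conflict ⇒ χ ≥ 4
  4-colouring: c0={d}  c1={c,q}  c2={f,h}  c3={s}
  χ = 4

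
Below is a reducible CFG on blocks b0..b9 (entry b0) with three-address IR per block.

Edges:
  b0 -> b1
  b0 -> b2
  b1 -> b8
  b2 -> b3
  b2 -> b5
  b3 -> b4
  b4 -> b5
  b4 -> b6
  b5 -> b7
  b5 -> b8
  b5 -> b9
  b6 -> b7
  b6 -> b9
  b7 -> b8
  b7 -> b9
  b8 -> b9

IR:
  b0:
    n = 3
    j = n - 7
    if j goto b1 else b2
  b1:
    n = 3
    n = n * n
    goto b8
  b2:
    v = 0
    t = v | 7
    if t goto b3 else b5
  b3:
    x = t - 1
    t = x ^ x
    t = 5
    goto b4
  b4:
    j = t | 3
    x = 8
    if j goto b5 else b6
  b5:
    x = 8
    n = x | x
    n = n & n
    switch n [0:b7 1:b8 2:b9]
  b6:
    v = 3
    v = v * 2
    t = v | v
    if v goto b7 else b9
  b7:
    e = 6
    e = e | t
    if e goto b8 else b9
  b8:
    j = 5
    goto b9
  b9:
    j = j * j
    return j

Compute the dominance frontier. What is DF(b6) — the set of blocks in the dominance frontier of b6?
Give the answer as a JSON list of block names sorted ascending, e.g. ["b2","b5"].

Answer: ["b7", "b9"]

Derivation:
idom tree: b1←b0 b2←b0 b3←b2 b4←b3 b5←b2 b6←b4 b7←b2 b8←b0 b9←b0
Dom at joins:
  b5: preds {b2,b4}: {b0,b2} ∩ {b0,b2,b3,b4} = {b0,b2}; idom=b2
  b7: preds {b5,b6}: {b0,b2,b5} ∩ {b0,b2,b3,b4,b6} = {b0,b2}; idom=b2
  b8: preds {b1,b5,b7}: {b0,b1} ∩ {b0,b2,b5} ∩ {b0,b2,b7} = {b0}; idom=b0
  b9: preds {b5,b6,b7,b8}: {b0,b2,b5} ∩ {b0,b2,b3,b4,b6} ∩ {b0,b2,b7} ∩ {b0,b8} = {b0}; idom=b0

DF walk-up:
  join b5 pred b2: · stop@b2
  join b5 pred b4: b4→b3 stop@b2
  join b7 pred b5: b5 stop@b2
  join b7 pred b6: b6→b4→b3 stop@b2
  join b8 pred b1: b1 stop@b0
  join b8 pred b5: b5→b2 stop@b0
  join b8 pred b7: b7→b2 stop@b0
  join b9 pred b5: b5→b2 stop@b0
  join b9 pred b6: b6→b4→b3→b2 stop@b0
  join b9 pred b7: b7→b2 stop@b0
  join b9 pred b8: b8 stop@b0
  DF(b0)=∅
  DF(b1)={b8}
  DF(b2)={b8,b9}
  DF(b3)={b5,b7,b9}
  DF(b4)={b5,b7,b9}
  DF(b5)={b7,b8,b9}
  DF(b6)={b7,b9}
  DF(b7)={b8,b9}
  DF(b8)={b9}
  DF(b9)=∅

DF(b6) = ["b7", "b9"]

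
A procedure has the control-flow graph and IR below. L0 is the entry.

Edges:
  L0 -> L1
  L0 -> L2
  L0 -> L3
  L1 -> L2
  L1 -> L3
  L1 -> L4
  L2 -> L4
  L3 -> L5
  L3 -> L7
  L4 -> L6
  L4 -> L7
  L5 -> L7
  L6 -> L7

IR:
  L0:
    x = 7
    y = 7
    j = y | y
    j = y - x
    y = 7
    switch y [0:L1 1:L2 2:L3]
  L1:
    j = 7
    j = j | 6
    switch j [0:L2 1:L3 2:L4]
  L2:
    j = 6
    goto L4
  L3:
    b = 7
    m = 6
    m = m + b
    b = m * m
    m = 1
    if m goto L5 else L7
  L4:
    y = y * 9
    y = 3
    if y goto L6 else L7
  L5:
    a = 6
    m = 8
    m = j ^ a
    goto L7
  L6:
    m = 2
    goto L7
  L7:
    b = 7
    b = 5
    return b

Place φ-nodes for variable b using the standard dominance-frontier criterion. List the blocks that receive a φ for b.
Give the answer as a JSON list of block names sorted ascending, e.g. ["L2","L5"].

idom tree: L1←L0 L2←L0 L3←L0 L4←L0 L5←L3 L6←L4 L7←L0
Join-block Dom:
  L2: preds {L0,L1}: {L0} ∩ {L0,L1} = {L0}; idom=L0
  L3: preds {L0,L1}: {L0} ∩ {L0,L1} = {L0}; idom=L0
  L4: preds {L1,L2}: {L0,L1} ∩ {L0,L2} = {L0}; idom=L0
  L7: preds {L3,L4,L5,L6}: {L0,L3} ∩ {L0,L4} ∩ {L0,L3,L5} ∩ {L0,L4,L6} = {L0}; idom=L0

Frontier:
  L2←L0: walk · to L0
  L2←L1: walk L1 to L0
  L3←L0: walk · to L0
  L3←L1: walk L1 to L0
  L4←L1: walk L1 to L0
  L4←L2: walk L2 to L0
  L7←L3: walk L3 to L0
  L7←L4: walk L4 to L0
  L7←L5: walk L5→L3 to L0
  L7←L6: walk L6→L4 to L0
  DF(L0)=∅
  DF(L1)={L2,L3,L4}
  DF(L2)={L4}
  DF(L3)={L7}
  DF(L4)={L7}
  DF(L5)={L7}
  DF(L6)={L7}
  DF(L7)=∅

φ for b: defs {L3,L7}
  DF⁺ = {L7}

Answer: ["L7"]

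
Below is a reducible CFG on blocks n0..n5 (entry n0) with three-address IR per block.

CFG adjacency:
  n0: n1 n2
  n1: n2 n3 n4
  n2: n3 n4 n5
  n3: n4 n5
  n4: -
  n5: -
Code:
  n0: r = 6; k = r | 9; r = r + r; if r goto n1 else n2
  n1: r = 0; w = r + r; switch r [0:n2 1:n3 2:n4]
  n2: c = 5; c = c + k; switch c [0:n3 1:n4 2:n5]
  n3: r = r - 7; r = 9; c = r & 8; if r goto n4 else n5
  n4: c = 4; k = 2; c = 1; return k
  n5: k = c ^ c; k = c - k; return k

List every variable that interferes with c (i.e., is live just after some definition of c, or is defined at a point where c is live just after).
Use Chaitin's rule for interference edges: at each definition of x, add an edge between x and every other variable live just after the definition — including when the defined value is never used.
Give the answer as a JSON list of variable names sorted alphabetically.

Answer: ["k", "r"]

Analysis:
Block summaries:
  n0: def={k,r} ue=∅
  n1: def={r,w} ue=∅
  n2: def={c} ue={k}
  n3: def={c,r} ue={r}
  n4: def={c,k} ue=∅
  n5: def={k} ue={c}

Liveness:
  n0: in=∅ out={k,r}
  n1: in={k} out={k,r}
  n2: in={k,r} out={c,r}
  n3: in={r} out={c}
  n4: in=∅ out=∅
  n5: in={c} out=∅

Interference:
  c — {k,r}
  k — {c,r,w}
  r — {c,k,w}
  w — {k,r}

N(c) = ["k", "r"]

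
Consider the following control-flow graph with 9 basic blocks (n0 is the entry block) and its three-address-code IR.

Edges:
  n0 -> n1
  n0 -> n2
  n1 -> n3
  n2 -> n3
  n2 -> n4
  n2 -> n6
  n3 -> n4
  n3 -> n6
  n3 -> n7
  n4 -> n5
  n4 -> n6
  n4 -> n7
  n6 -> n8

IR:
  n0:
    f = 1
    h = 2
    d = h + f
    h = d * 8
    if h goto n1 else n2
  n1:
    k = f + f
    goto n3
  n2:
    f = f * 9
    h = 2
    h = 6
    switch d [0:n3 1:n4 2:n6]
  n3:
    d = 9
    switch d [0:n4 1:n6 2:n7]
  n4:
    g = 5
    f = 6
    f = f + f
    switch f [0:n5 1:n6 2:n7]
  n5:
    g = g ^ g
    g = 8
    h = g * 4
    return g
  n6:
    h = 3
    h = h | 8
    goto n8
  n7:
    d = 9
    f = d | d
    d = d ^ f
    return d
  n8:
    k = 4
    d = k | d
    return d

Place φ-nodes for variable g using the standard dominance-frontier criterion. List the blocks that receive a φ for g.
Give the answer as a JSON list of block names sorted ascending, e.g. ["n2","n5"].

Answer: ["n6", "n7"]

Working:
idom tree: n1←n0 n2←n0 n3←n0 n4←n0 n5←n4 n6←n0 n7←n0 n8←n6
Join-block Dom:
  n3: preds {n1,n2}: {n0,n1} ∩ {n0,n2} = {n0}; idom=n0
  n4: preds {n2,n3}: {n0,n2} ∩ {n0,n3} = {n0}; idom=n0
  n6: preds {n2,n3,n4}: {n0,n2} ∩ {n0,n3} ∩ {n0,n4} = {n0}; idom=n0
  n7: preds {n3,n4}: {n0,n3} ∩ {n0,n4} = {n0}; idom=n0

DF walk-up:
  join n3 pred n1: n1 stop@n0
  join n3 pred n2: n2 stop@n0
  join n4 pred n2: n2 stop@n0
  join n4 pred n3: n3 stop@n0
  join n6 pred n2: n2 stop@n0
  join n6 pred n3: n3 stop@n0
  join n6 pred n4: n4 stop@n0
  join n7 pred n3: n3 stop@n0
  join n7 pred n4: n4 stop@n0
  DF(n0)=∅
  DF(n1)={n3}
  DF(n2)={n3,n4,n6}
  DF(n3)={n4,n6,n7}
  DF(n4)={n6,n7}
  DF(n5)=∅
  DF(n6)=∅
  DF(n7)=∅
  DF(n8)=∅

φ for g: defs {n4,n5}
  DF⁺ = {n6,n7}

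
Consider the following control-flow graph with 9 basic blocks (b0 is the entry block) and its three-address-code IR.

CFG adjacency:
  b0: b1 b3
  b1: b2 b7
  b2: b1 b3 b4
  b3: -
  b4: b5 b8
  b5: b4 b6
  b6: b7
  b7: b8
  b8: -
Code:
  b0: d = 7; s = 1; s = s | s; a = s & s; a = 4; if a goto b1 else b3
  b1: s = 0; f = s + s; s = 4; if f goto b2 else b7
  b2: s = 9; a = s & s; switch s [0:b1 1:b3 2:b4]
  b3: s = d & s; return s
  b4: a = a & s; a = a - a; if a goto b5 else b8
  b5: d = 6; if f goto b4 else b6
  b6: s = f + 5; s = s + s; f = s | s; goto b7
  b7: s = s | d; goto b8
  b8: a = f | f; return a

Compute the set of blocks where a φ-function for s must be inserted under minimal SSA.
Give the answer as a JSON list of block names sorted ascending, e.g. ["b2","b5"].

Answer: ["b1", "b3", "b7", "b8"]

Analysis:
idom tree: b1←b0 b2←b1 b3←b0 b4←b2 b5←b4 b6←b5 b7←b1 b8←b1
Dom at joins:
  b1: preds {b0,b2}: {b0} ∩ {b0,b1,b2} = {b0}; idom=b0
  b3: preds {b0,b2}: {b0} ∩ {b0,b1,b2} = {b0}; idom=b0
  b4: preds {b2,b5}: {b0,b1,b2} ∩ {b0,b1,b2,b4,b5} = {b0,b1,b2}; idom=b2
  b7: preds {b1,b6}: {b0,b1} ∩ {b0,b1,b2,b4,b5,b6} = {b0,b1}; idom=b1
  b8: preds {b4,b7}: {b0,b1,b2,b4} ∩ {b0,b1,b7} = {b0,b1}; idom=b1

DF derivation:
  join b1 pred b0: · stop@b0
  join b1 pred b2: b2→b1 stop@b0
  join b3 pred b0: · stop@b0
  join b3 pred b2: b2→b1 stop@b0
  join b4 pred b2: · stop@b2
  join b4 pred b5: b5→b4 stop@b2
  join b7 pred b1: · stop@b1
  join b7 pred b6: b6→b5→b4→b2 stop@b1
  join b8 pred b4: b4→b2 stop@b1
  join b8 pred b7: b7 stop@b1
  b0 → ∅
  b1 → {b1,b3}
  b2 → {b1,b3,b7,b8}
  b3 → ∅
  b4 → {b4,b7,b8}
  b5 → {b4,b7}
  b6 → {b7}
  b7 → {b8}
  b8 → ∅

φ for s: defs {b0,b1,b2,b3,b6,b7}
  DF⁺ = {b1,b3,b7,b8}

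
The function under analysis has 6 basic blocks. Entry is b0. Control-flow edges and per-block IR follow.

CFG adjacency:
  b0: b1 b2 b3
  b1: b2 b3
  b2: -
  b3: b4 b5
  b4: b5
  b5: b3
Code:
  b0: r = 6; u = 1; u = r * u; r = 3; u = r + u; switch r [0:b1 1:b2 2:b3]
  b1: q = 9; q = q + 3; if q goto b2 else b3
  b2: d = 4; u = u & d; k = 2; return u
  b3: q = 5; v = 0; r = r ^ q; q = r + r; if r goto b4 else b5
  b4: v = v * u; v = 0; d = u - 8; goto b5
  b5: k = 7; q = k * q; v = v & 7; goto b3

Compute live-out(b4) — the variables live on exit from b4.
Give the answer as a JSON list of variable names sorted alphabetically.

Answer: ["q", "r", "u", "v"]

Working:
def/use:
  b0: {r,u} / ∅
  b1: {q} / ∅
  b2: {d,k,u} / {u}
  b3: {q,r,v} / {r}
  b4: {d,v} / {u,v}
  b5: {k,q,v} / {q,v}

Backward fixpoint:
  live b0: ∅→{r,u}
  live b1: {r,u}→{r,u}
  live b2: {u}→∅
  live b3: {r,u}→{q,r,u,v}
  live b4: {q,r,u,v}→{q,r,u,v}
  live b5: {q,r,u,v}→{r,u}

live-out(b4) = ["q", "r", "u", "v"]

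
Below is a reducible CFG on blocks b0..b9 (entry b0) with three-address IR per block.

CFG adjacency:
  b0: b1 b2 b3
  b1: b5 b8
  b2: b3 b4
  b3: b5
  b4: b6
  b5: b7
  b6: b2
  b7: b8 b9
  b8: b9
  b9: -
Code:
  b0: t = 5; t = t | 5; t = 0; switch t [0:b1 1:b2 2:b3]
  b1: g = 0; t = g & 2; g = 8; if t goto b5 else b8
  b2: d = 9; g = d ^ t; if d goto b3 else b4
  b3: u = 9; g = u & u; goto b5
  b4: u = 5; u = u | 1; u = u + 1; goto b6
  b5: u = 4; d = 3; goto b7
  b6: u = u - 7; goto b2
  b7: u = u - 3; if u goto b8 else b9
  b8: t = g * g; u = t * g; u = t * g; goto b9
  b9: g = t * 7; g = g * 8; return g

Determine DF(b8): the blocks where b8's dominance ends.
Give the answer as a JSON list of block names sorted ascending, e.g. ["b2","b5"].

idom tree: b1←b0 b2←b0 b3←b0 b4←b2 b5←b0 b6←b4 b7←b5 b8←b0 b9←b0
Dom∩ at merges:
  b2: preds {b0,b6}: {b0} ∩ {b0,b2,b4,b6} = {b0}; idom=b0
  b3: preds {b0,b2}: {b0} ∩ {b0,b2} = {b0}; idom=b0
  b5: preds {b1,b3}: {b0,b1} ∩ {b0,b3} = {b0}; idom=b0
  b8: preds {b1,b7}: {b0,b1} ∩ {b0,b5,b7} = {b0}; idom=b0
  b9: preds {b7,b8}: {b0,b5,b7} ∩ {b0,b8} = {b0}; idom=b0

DF walk-up:
  b2←b0: walk · to b0
  b2←b6: walk b6→b4→b2 to b0
  b3←b0: walk · to b0
  b3←b2: walk b2 to b0
  b5←b1: walk b1 to b0
  b5←b3: walk b3 to b0
  b8←b1: walk b1 to b0
  b8←b7: walk b7→b5 to b0
  b9←b7: walk b7→b5 to b0
  b9←b8: walk b8 to b0
  b0 → ∅
  b1 → {b5,b8}
  b2 → {b2,b3}
  b3 → {b5}
  b4 → {b2}
  b5 → {b8,b9}
  b6 → {b2}
  b7 → {b8,b9}
  b8 → {b9}
  b9 → ∅

DF(b8) = ["b9"]

Answer: ["b9"]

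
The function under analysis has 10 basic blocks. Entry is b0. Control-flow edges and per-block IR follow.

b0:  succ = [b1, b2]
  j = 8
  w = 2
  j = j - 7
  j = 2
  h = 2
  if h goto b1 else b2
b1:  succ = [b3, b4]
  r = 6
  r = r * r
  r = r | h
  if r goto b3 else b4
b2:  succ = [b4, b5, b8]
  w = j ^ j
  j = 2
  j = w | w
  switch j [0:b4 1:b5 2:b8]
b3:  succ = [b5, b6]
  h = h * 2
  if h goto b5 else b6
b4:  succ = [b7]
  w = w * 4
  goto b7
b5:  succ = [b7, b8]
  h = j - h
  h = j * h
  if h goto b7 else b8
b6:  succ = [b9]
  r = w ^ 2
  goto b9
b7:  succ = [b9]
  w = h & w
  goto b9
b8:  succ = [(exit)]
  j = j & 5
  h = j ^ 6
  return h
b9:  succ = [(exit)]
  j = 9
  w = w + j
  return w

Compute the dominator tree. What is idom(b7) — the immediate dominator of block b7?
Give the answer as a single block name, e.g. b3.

Answer: b0

Working:
idom tree: b1←b0 b2←b0 b3←b1 b4←b0 b5←b0 b6←b3 b7←b0 b8←b0 b9←b0
Dom at joins:
  b4: preds {b1,b2}: {b0,b1} ∩ {b0,b2} = {b0}; idom=b0
  b5: preds {b2,b3}: {b0,b2} ∩ {b0,b1,b3} = {b0}; idom=b0
  b7: preds {b4,b5}: {b0,b4} ∩ {b0,b5} = {b0}; idom=b0
  b8: preds {b2,b5}: {b0,b2} ∩ {b0,b5} = {b0}; idom=b0
  b9: preds {b6,b7}: {b0,b1,b3,b6} ∩ {b0,b7} = {b0}; idom=b0

idom(b7) = b0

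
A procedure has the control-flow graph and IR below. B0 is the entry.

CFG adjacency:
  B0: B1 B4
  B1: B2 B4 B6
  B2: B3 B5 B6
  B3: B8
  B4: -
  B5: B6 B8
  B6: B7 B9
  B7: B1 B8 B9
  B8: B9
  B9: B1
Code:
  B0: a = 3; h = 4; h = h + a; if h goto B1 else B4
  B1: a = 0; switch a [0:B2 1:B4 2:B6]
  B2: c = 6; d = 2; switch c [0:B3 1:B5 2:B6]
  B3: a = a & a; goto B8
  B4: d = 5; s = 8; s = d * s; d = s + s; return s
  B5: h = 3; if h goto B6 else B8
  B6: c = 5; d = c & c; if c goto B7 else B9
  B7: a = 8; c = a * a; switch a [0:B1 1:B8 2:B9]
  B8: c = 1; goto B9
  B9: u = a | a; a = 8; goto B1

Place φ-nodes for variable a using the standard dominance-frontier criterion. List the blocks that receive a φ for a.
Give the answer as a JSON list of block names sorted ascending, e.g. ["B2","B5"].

Answer: ["B1", "B4", "B8", "B9"]

Working:
idom tree: B1←B0 B2←B1 B3←B2 B4←B0 B5←B2 B6←B1 B7←B6 B8←B1 B9←B1
Dom∩ at merges:
  B1: preds {B0,B7,B9}: {B0} ∩ {B0,B1,B6,B7} ∩ {B0,B1,B9} = {B0}; idom=B0
  B4: preds {B0,B1}: {B0} ∩ {B0,B1} = {B0}; idom=B0
  B6: preds {B1,B2,B5}: {B0,B1} ∩ {B0,B1,B2} ∩ {B0,B1,B2,B5} = {B0,B1}; idom=B1
  B8: preds {B3,B5,B7}: {B0,B1,B2,B3} ∩ {B0,B1,B2,B5} ∩ {B0,B1,B6,B7} = {B0,B1}; idom=B1
  B9: preds {B6,B7,B8}: {B0,B1,B6} ∩ {B0,B1,B6,B7} ∩ {B0,B1,B8} = {B0,B1}; idom=B1

DF walk-up:
  join B1 pred B0: · stop@B0
  join B1 pred B7: B7→B6→B1 stop@B0
  join B1 pred B9: B9→B1 stop@B0
  join B4 pred B0: · stop@B0
  join B4 pred B1: B1 stop@B0
  join B6 pred B1: · stop@B1
  join B6 pred B2: B2 stop@B1
  join B6 pred B5: B5→B2 stop@B1
  join B8 pred B3: B3→B2 stop@B1
  join B8 pred B5: B5→B2 stop@B1
  join B8 pred B7: B7→B6 stop@B1
  join B9 pred B6: B6 stop@B1
  join B9 pred B7: B7→B6 stop@B1
  join B9 pred B8: B8 stop@B1
  B0: DF=∅
  B1: DF={B1,B4}
  B2: DF={B6,B8}
  B3: DF={B8}
  B4: DF=∅
  B5: DF={B6,B8}
  B6: DF={B1,B8,B9}
  B7: DF={B1,B8,B9}
  B8: DF={B9}
  B9: DF={B1}

φ for a: defs {B0,B1,B3,B7,B9}
  DF⁺ = {B1,B4,B8,B9}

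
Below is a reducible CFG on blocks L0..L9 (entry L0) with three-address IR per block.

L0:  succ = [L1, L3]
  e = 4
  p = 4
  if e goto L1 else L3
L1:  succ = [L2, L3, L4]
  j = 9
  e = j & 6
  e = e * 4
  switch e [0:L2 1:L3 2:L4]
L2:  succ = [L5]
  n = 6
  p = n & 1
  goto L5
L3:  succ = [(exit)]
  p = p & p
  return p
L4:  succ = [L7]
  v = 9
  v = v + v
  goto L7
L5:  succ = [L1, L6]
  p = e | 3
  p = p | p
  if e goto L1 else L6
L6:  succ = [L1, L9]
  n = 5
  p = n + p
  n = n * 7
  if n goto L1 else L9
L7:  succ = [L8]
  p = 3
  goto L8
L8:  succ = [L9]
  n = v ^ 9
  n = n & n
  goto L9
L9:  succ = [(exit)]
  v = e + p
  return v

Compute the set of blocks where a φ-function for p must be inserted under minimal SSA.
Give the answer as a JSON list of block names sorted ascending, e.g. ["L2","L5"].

Answer: ["L1", "L3", "L9"]

Derivation:
idom tree: L1←L0 L2←L1 L3←L0 L4←L1 L5←L2 L6←L5 L7←L4 L8←L7 L9←L1
Join-block Dom:
  L1: preds {L0,L5,L6}: {L0} ∩ {L0,L1,L2,L5} ∩ {L0,L1,L2,L5,L6} = {L0}; idom=L0
  L3: preds {L0,L1}: {L0} ∩ {L0,L1} = {L0}; idom=L0
  L9: preds {L6,L8}: {L0,L1,L2,L5,L6} ∩ {L0,L1,L4,L7,L8} = {L0,L1}; idom=L1

DF derivation:
  join L1 pred L0: · stop@L0
  join L1 pred L5: L5→L2→L1 stop@L0
  join L1 pred L6: L6→L5→L2→L1 stop@L0
  join L3 pred L0: · stop@L0
  join L3 pred L1: L1 stop@L0
  join L9 pred L6: L6→L5→L2 stop@L1
  join L9 pred L8: L8→L7→L4 stop@L1
  L0 → ∅
  L1 → {L1,L3}
  L2 → {L1,L9}
  L3 → ∅
  L4 → {L9}
  L5 → {L1,L9}
  L6 → {L1,L9}
  L7 → {L9}
  L8 → {L9}
  L9 → ∅

φ for p: defs {L0,L2,L3,L5,L6,L7}
  DF⁺ = {L1,L3,L9}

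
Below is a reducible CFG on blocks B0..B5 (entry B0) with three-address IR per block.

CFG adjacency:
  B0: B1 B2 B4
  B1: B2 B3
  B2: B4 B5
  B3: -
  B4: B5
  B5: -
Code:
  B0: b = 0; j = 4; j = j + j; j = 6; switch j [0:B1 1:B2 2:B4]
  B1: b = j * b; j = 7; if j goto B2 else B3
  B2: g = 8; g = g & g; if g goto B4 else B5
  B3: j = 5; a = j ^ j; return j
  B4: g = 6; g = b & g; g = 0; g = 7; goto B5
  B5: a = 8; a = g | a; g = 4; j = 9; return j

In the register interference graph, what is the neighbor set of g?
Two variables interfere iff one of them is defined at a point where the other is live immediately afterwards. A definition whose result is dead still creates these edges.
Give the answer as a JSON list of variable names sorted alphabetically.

Per-block:
  B0: def={b,j} ue=∅
  B1: def={b,j} ue={b,j}
  B2: def={g} ue=∅
  B3: def={a,j} ue=∅
  B4: def={g} ue={b}
  B5: def={a,g,j} ue={g}

Backward fixpoint:
  B0: in=∅ out={b,j}
  B1: in={b,j} out={b}
  B2: in={b} out={b,g}
  B3: in=∅ out=∅
  B4: in={b} out={g}
  B5: in={g} out=∅

Interference:
  a: {g,j}
  b: {g,j}
  g: {a,b}
  j: {a,b}

N(g) = ["a", "b"]

Answer: ["a", "b"]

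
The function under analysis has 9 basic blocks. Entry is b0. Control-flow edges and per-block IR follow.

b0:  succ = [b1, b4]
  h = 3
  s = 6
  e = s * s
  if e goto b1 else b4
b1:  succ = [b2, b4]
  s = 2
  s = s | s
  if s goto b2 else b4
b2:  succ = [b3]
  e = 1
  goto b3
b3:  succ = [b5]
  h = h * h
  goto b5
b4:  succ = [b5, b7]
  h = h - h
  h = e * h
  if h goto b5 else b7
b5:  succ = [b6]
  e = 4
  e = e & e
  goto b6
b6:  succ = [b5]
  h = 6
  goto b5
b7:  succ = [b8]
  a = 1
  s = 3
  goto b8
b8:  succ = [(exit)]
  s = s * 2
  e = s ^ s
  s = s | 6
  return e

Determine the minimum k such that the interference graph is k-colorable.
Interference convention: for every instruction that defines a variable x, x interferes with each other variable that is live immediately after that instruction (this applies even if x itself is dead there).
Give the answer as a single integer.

Per-block:
  b0 def {e,h,s} use ∅
  b1 def {s} use ∅
  b2 def {e} use ∅
  b3 def {h} use {h}
  b4 def {h} use {e,h}
  b5 def {e} use ∅
  b6 def {h} use ∅
  b7 def {a,s} use ∅
  b8 def {e,s} use {s}

Backward fixpoint:
  b0: in=∅ out={e,h}
  b1: in={e,h} out={e,h}
  b2: in={h} out={h}
  b3: in={h} out=∅
  b4: in={e,h} out=∅
  b5: in=∅ out=∅
  b6: in=∅ out=∅
  b7: in=∅ out={s}
  b8: in={s} out=∅

Interfere edges:
  a: ∅
  e: {h,s}
  h: {e,s}
  s: {e,h}

Colouring:
  clique {e,h,s} ⇒ need ≥ 3
  3-colouring: R0={a,e}  R1={h}  R2={s}
  χ = 3

Answer: 3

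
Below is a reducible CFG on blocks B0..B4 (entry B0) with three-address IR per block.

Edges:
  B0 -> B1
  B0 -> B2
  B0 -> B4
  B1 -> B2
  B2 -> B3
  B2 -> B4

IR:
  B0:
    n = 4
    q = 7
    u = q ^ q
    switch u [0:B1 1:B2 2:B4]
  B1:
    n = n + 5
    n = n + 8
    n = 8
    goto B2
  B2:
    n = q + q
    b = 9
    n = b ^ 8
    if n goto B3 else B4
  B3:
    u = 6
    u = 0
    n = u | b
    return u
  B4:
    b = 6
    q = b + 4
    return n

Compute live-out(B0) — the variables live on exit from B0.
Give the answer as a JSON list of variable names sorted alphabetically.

Answer: ["n", "q"]

Derivation:
Per-block:
  B0 def {n,q,u} use ∅
  B1 def {n} use {n}
  B2 def {b,n} use {q}
  B3 def {n,u} use {b}
  B4 def {b,q} use {n}

Backward fixpoint:
  B0: in=∅ out={n,q}
  B1: in={n,q} out={q}
  B2: in={q} out={b,n}
  B3: in={b} out=∅
  B4: in={n} out=∅

live-out(B0) = ["n", "q"]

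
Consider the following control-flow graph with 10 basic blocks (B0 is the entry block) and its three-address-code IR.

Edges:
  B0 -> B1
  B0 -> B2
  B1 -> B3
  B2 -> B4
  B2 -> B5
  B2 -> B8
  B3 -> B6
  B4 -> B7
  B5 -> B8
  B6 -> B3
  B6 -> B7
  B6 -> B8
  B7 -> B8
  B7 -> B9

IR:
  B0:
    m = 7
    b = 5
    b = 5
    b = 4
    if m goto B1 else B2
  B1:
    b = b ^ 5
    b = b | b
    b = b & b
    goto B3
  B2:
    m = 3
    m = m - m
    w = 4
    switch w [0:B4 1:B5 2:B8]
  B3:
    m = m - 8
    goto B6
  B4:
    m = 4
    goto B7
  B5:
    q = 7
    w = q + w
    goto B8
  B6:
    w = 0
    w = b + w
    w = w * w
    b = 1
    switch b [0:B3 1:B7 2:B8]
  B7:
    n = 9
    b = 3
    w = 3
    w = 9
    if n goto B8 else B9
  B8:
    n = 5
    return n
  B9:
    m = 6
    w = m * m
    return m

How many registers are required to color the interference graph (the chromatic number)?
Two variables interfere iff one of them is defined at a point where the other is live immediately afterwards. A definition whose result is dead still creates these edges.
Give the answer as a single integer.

Answer: 3

Working:
Per-block:
  B0 def {b,m} use ∅
  B1 def {b} use {b}
  B2 def {m,w} use ∅
  B3 def {m} use {m}
  B4 def {m} use ∅
  B5 def {q,w} use {w}
  B6 def {b,w} use {b}
  B7 def {b,n,w} use ∅
  B8 def {n} use ∅
  B9 def {m,w} use ∅

Live sets:
  B0 li=∅ lo={b,m}
  B1 li={b,m} lo={b,m}
  B2 li=∅ lo={w}
  B3 li={b,m} lo={b,m}
  B4 li=∅ lo=∅
  B5 li={w} lo=∅
  B6 li={b,m} lo={b,m}
  B7 li=∅ lo=∅
  B8 li=∅ lo=∅
  B9 li=∅ lo=∅

Interfere edges:
  b↔{m,n,w}
  m↔{b,w}
  n↔{b,w}
  q↔{w}
  w↔{b,m,n,q}

Chromatic number:
  lower bound: {b,m,w} mutually conflict ⇒ χ ≥ 3
  3-colouring: R0={w}  R1={b,q}  R2={m,n}
  χ = 3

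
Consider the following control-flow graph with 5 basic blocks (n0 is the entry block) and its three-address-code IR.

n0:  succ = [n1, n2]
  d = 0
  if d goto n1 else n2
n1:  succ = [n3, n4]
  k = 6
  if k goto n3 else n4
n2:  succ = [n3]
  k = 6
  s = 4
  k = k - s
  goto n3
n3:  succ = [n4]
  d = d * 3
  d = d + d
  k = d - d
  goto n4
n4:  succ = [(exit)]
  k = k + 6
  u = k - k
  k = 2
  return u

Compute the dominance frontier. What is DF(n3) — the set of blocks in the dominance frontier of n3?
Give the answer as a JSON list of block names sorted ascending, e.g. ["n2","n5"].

idom tree: n1←n0 n2←n0 n3←n0 n4←n0
Join-block Dom:
  n3: preds {n1,n2}: {n0,n1} ∩ {n0,n2} = {n0}; idom=n0
  n4: preds {n1,n3}: {n0,n1} ∩ {n0,n3} = {n0}; idom=n0

Frontier:
  n3←n1: walk n1 to n0
  n3←n2: walk n2 to n0
  n4←n1: walk n1 to n0
  n4←n3: walk n3 to n0
  DF(n0)=∅
  DF(n1)={n3,n4}
  DF(n2)={n3}
  DF(n3)={n4}
  DF(n4)=∅

DF(n3) = ["n4"]

Answer: ["n4"]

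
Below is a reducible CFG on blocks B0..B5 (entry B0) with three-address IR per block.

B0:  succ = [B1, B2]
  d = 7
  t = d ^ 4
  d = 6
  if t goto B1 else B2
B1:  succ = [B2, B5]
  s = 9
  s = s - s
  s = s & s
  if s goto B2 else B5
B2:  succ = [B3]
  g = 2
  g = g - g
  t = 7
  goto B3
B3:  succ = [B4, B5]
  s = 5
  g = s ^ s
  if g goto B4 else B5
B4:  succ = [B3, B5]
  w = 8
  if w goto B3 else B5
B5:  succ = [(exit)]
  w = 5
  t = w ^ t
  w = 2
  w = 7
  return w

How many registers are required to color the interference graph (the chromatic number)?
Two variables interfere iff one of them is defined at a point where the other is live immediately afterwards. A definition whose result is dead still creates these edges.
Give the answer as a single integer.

def/use:
  B0: def={d,t} ue=∅
  B1: def={s} ue=∅
  B2: def={g,t} ue=∅
  B3: def={g,s} ue=∅
  B4: def={w} ue=∅
  B5: def={t,w} ue={t}

Backward fixpoint:
  B0 li=∅ lo={t}
  B1 li={t} lo={t}
  B2 li=∅ lo={t}
  B3 li={t} lo={t}
  B4 li={t} lo={t}
  B5 li={t} lo=∅

Interference:
  d — {t}
  g — {t}
  s — {t}
  t — {d,g,s,w}
  w — {t}

Registers:
  lower bound: {d,t} mutually conflict ⇒ χ ≥ 2
  assign d→r1 g→r1 s→r1 t→r0 w→r1 — no edge inside a register ⇒ χ ≤ 2
  χ = 2

Answer: 2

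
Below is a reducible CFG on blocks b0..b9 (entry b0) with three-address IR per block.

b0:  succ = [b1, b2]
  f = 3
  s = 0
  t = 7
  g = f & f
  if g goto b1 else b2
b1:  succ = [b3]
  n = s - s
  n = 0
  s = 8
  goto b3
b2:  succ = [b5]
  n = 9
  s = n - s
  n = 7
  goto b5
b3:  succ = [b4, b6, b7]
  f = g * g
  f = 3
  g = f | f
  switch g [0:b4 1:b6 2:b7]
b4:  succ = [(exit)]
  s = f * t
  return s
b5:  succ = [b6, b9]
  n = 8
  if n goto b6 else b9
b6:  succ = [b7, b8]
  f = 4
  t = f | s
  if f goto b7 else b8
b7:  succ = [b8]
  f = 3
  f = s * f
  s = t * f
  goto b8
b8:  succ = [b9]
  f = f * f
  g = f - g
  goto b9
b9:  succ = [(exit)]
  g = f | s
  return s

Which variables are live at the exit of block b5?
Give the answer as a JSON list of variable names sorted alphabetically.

def/use:
  b0: {f,g,s,t} / ∅
  b1: {n,s} / {s}
  b2: {n,s} / {s}
  b3: {f,g} / {g}
  b4: {s} / {f,t}
  b5: {n} / ∅
  b6: {f,t} / {s}
  b7: {f,s} / {s,t}
  b8: {f,g} / {f,g}
  b9: {g} / {f,s}

Live sets:
  live b0: ∅→{f,g,s,t}
  live b1: {g,s,t}→{g,s,t}
  live b2: {f,g,s}→{f,g,s}
  live b3: {g,s,t}→{f,g,s,t}
  live b4: {f,t}→∅
  live b5: {f,g,s}→{f,g,s}
  live b6: {g,s}→{f,g,s,t}
  live b7: {g,s,t}→{f,g,s}
  live b8: {f,g,s}→{f,s}
  live b9: {f,s}→∅

live-out(b5) = ["f", "g", "s"]

Answer: ["f", "g", "s"]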